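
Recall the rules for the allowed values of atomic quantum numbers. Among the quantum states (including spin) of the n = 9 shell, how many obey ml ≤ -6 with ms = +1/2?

The n = 9 shell has l = 0 through 8; check each.
Contributions: l=6 → 1; l=7 → 2; l=8 → 3.
Orbitals: 1 + 2 + 3 = 6. With ms fixed to a single value there is one state per orbital, giving 6 states.

6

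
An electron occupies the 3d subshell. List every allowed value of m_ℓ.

-2, -1, 0, 1, 2

The 3d subshell has ℓ = 2, and m_ℓ takes every integer from −ℓ to +ℓ. With ℓ = 2 that gives the 5 values -2, -1, 0, 1, 2.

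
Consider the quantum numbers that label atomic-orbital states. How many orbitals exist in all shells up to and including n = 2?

Total orbitals = 1² + 2² = 5.

5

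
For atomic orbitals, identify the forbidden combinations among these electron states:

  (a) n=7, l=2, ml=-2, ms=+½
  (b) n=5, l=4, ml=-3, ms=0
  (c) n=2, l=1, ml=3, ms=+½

(b) has ms = 0, but an electron's spin must be ±1/2.
(c) has |ml| = 3 > l = 1, violating −l ≤ ml ≤ l.
The remaining set (a) satisfies all four rules.

(b) and (c)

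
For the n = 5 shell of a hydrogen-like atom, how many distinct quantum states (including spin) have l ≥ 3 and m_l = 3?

The (l, m_l) pairs meeting l ≥ 3 and m_l = 3 give: l=3 → 1; l=4 → 1.
Orbitals: 1 + 1 = 2. Each orbital carries two spin states, so 2 × 2 = 4 states.

4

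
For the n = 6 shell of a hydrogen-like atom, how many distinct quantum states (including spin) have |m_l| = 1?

For n = 6, l ranges over 0 … 5.
Contributions: l=1 → 2; l=2 → 2; l=3 → 2; l=4 → 2; l=5 → 2.
Orbitals: 2 + 2 + 2 + 2 + 2 = 10. Each orbital carries two spin states, so 10 × 2 = 20 states.

20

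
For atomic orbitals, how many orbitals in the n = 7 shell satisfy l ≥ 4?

For n = 7, l ranges over 0 … 6.
Per l-value: l=4 → 9; l=5 → 11; l=6 → 13.
Total orbitals: 9 + 11 + 13 = 33.

33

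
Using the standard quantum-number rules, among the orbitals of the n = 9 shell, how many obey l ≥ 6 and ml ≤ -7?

With n = 9 the allowed l are 0, 1, …, 8.
Orbitals with l ≥ 6 and ml ≤ -7, by l: l=7 → 1; l=8 → 2.
Total orbitals: 1 + 2 = 3.

3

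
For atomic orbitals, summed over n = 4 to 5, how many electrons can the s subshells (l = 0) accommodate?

4

An s subshell (l = 0) exists for every n ≥ 1, so shells n = 4, 5 each contribute one — 2 subshells.
Since each s subshell holds 2(2·0+1) = 2 electrons, the total is 2 × 2 = 4.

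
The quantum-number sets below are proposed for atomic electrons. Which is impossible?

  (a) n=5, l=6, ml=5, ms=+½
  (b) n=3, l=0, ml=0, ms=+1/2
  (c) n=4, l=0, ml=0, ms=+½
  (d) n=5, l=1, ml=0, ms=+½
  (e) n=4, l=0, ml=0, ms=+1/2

(a)

(a) has l = 6 ≥ n = 5, violating 0 ≤ l ≤ n−1.
The remaining sets (b), (c), (d), (e) satisfy all four rules.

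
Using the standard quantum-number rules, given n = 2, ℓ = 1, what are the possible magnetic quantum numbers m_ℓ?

-1, 0, 1

m_ℓ takes every integer from −ℓ to +ℓ. With ℓ = 1 that gives the 3 values -1, 0, 1.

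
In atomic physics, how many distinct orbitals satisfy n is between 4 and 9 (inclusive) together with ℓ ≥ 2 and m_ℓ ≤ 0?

137

Treat each shell separately and count matching orbitals:
n=4 → 7; n=5 → 12; n=6 → 18; n=7 → 25; n=8 → 33; n=9 → 42.
Total orbitals: 7 + 12 + 18 + 25 + 33 + 42 = 137.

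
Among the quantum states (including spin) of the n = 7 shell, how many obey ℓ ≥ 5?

Per ℓ-value: ℓ=5 → 11; ℓ=6 → 13.
Orbitals: 11 + 13 = 24. Each orbital carries two spin states, so 24 × 2 = 48 states.

48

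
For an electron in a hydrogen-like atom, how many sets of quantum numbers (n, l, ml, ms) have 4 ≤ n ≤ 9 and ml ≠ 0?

464

Work shell by shell — for each n, count the (l, ml) pairs that satisfy ml ≠ 0:
n=4 → 12; n=5 → 20; n=6 → 30; n=7 → 42; n=8 → 56; n=9 → 72.
Orbitals: 12 + 20 + 30 + 42 + 56 + 72 = 232. Including both spin states (ms = ±1/2) gives 2 × 232 = 464 states.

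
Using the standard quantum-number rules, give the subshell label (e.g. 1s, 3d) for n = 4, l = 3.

l = 3 corresponds to the letter 'f', so the subshell is 4f.

4f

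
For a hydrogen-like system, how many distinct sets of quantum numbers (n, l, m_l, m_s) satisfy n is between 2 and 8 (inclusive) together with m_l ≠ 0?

Treat each shell separately and count matching orbitals:
n=2 → 2; n=3 → 6; n=4 → 12; n=5 → 20; n=6 → 30; n=7 → 42; n=8 → 56.
Orbitals: 2 + 6 + 12 + 20 + 30 + 42 + 56 = 168. Including both spin states (m_s = ±1/2) gives 2 × 168 = 336 states.

336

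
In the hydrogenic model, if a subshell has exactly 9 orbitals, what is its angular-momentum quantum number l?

2l+1 = 9 gives l = 4.

l = 4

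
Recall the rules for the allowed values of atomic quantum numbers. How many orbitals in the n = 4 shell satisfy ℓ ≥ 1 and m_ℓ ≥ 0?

9

The n = 4 shell has ℓ = 0 through 3; check each.
Orbitals with ℓ ≥ 1 and m_ℓ ≥ 0, by ℓ: ℓ=1 → 2; ℓ=2 → 3; ℓ=3 → 4.
Total orbitals: 2 + 3 + 4 = 9.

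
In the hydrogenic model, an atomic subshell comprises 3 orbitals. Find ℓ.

2ℓ+1 = 3 gives ℓ = 1.

ℓ = 1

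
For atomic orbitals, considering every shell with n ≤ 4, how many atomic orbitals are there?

Total orbitals = 1² + 2² + 3² + 4² = 30.

30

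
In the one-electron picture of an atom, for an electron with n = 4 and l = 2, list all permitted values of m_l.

m_l takes every integer from −l to +l. With l = 2 that gives the 5 values -2, -1, 0, 1, 2.

-2, -1, 0, 1, 2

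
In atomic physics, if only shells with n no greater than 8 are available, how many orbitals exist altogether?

Total orbitals = 1² + 2² + 3² + 4² + 5² + 6² + 7² + 8² = 204.

204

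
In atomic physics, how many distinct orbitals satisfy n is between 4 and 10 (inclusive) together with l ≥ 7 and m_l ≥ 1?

Treat each shell separately and count matching orbitals:
n=8 → 7; n=9 → 15; n=10 → 24.
Total orbitals: 7 + 15 + 24 = 46.

46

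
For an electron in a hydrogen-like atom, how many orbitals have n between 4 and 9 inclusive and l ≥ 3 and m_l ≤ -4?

For each n in the range, tally the orbitals obeying l ≥ 3 and m_l ≤ -4:
n=5 → 1; n=6 → 3; n=7 → 6; n=8 → 10; n=9 → 15.
Total orbitals: 1 + 3 + 6 + 10 + 15 = 35.

35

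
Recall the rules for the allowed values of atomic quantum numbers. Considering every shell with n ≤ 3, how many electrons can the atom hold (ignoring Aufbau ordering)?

28

Total orbitals = 1² + 2² + 3² = 14. Doubling for spin gives 28 electrons.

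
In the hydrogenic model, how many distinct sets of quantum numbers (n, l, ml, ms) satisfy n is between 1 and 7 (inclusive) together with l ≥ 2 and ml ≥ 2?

Go shell by shell, enumerating (l, ml) with l ≥ 2 and ml ≥ 2:
n=3 → 1; n=4 → 3; n=5 → 6; n=6 → 10; n=7 → 15.
Orbitals: 1 + 3 + 6 + 10 + 15 = 35. Including both spin states (ms = ±1/2) gives 2 × 35 = 70 states.

70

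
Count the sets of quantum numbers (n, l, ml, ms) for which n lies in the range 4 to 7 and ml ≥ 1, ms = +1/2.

Go shell by shell, enumerating (l, ml) with ml ≥ 1:
n=4 → 6; n=5 → 10; n=6 → 15; n=7 → 21.
Orbitals: 6 + 10 + 15 + 21 = 52. With ms fixed to +1/2 there is one state per orbital, so 52 states.

52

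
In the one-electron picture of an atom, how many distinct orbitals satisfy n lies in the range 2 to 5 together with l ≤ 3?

Count contributing orbitals for each principal shell:
n=2 → 4; n=3 → 9; n=4 → 16; n=5 → 16.
Total orbitals: 4 + 9 + 16 + 16 = 45.

45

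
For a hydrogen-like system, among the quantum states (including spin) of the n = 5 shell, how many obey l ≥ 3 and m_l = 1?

Go through l = 0, …, 4 (the values permitted for n = 5).
Per l-value: l=3 → 1; l=4 → 1.
Orbitals: 1 + 1 = 2. Each orbital carries two spin states, so 2 × 2 = 4 states.

4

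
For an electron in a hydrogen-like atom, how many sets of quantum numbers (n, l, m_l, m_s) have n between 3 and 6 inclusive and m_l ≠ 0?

136

Treat each shell separately and count matching orbitals:
n=3 → 6; n=4 → 12; n=5 → 20; n=6 → 30.
Orbitals: 6 + 12 + 20 + 30 = 68. Including both spin states (m_s = ±1/2) gives 2 × 68 = 136 states.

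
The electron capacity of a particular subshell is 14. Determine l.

l = 3 (f)

2(2l+1) = 14 ⇒ 2l+1 = 7 ⇒ l = 3.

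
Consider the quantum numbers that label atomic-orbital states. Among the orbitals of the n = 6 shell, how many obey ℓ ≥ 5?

For n = 6, ℓ ranges over 0 … 5.
Per ℓ-value: ℓ=5 → 11.
Total orbitals: 11.

11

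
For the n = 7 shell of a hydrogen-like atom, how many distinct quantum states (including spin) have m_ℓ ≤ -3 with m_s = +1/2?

10

The n = 7 shell has ℓ = 0 through 6; check each.
Per ℓ-value: ℓ=3 → 1; ℓ=4 → 2; ℓ=5 → 3; ℓ=6 → 4.
Orbitals: 1 + 2 + 3 + 4 = 10. With m_s fixed to a single value there is one state per orbital, giving 10 states.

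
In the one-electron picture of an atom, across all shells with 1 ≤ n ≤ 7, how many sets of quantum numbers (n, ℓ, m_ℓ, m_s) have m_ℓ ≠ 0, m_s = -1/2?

112

Per-shell orbital counts meeting the constraint:
n=2 → 2; n=3 → 6; n=4 → 12; n=5 → 20; n=6 → 30; n=7 → 42.
Orbitals: 2 + 6 + 12 + 20 + 30 + 42 = 112. With m_s fixed to -1/2 there is one state per orbital, so 112 states.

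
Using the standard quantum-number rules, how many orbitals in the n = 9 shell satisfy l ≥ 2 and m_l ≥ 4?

Go through l = 0, …, 8 (the values permitted for n = 9).
Contributions: l=4 → 1; l=5 → 2; l=6 → 3; l=7 → 4; l=8 → 5.
Total orbitals: 1 + 2 + 3 + 4 + 5 = 15.

15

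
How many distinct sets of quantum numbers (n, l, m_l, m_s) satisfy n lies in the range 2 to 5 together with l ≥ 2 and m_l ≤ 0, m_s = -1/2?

Work shell by shell — for each n, count the (l, m_l) pairs that satisfy l ≥ 2 and m_l ≤ 0:
n=3 → 3; n=4 → 7; n=5 → 12.
Orbitals: 3 + 7 + 12 = 22. With m_s fixed to -1/2 there is one state per orbital, so 22 states.

22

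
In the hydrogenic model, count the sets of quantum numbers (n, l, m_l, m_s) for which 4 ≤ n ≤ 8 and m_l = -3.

30

Work shell by shell — for each n, count the (l, m_l) pairs that satisfy m_l = -3:
n=4 → 1; n=5 → 2; n=6 → 3; n=7 → 4; n=8 → 5.
Orbitals: 1 + 2 + 3 + 4 + 5 = 15. Including both spin states (m_s = ±1/2) gives 2 × 15 = 30 states.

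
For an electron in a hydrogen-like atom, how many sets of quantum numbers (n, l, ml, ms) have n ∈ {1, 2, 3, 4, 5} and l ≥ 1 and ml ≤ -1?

Go shell by shell, enumerating (l, ml) with l ≥ 1 and ml ≤ -1:
n=2 → 1; n=3 → 3; n=4 → 6; n=5 → 10.
Orbitals: 1 + 3 + 6 + 10 = 20. Including both spin states (ms = ±1/2) gives 2 × 20 = 40 states.

40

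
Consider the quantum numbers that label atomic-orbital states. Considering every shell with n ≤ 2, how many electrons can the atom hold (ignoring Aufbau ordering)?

10

Total orbitals = 1² + 2² = 5. Doubling for spin gives 10 electrons.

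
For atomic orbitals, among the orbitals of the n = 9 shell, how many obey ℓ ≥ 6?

Contributions: ℓ=6 → 13; ℓ=7 → 15; ℓ=8 → 17.
Total orbitals: 13 + 15 + 17 = 45.

45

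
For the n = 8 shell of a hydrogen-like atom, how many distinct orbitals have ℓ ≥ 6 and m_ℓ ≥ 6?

3

For n = 8, ℓ ranges over 0 … 7.
Per ℓ-value: ℓ=6 → 1; ℓ=7 → 2.
Total orbitals: 1 + 2 = 3.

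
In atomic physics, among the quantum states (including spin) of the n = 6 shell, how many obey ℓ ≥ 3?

54

With n = 6 the allowed ℓ are 0, 1, …, 5.
The (ℓ, m_ℓ) pairs meeting ℓ ≥ 3 give: ℓ=3 → 7; ℓ=4 → 9; ℓ=5 → 11.
Orbitals: 7 + 9 + 11 = 27. Each orbital carries two spin states, so 27 × 2 = 54 states.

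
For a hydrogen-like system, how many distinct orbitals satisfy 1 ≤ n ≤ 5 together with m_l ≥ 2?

Per-shell orbital counts meeting the constraint:
n=3 → 1; n=4 → 3; n=5 → 6.
Total orbitals: 1 + 3 + 6 = 10.

10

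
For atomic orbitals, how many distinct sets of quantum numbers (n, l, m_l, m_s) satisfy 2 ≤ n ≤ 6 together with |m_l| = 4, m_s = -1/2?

6

Per-shell orbital counts meeting the constraint:
n=5 → 2; n=6 → 4.
Orbitals: 2 + 4 = 6. With m_s fixed to -1/2 there is one state per orbital, so 6 states.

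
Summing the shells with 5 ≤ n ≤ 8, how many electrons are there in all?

Shell n has n² orbitals: 5²=25 + 6²=36 + 7²=49 + 8²=64 = 174 orbitals.
Two spin states per orbital: 2 × 174 = 348 electrons.

348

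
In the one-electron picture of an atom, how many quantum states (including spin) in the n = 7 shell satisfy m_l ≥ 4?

The (l, m_l) pairs meeting m_l ≥ 4 give: l=4 → 1; l=5 → 2; l=6 → 3.
Orbitals: 1 + 2 + 3 = 6. Each orbital carries two spin states, so 6 × 2 = 12 states.

12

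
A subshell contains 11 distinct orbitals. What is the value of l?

l = 5

2l+1 = 11 gives l = 5.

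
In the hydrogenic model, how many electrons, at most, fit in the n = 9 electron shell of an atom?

A shell holds 2n² electrons: 2 × 9² = 2 × 81 = 162.

162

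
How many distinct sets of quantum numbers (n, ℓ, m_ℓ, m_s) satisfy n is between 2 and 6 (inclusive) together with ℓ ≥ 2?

140

Per-shell orbital counts meeting the constraint:
n=3 → 5; n=4 → 12; n=5 → 21; n=6 → 32.
Orbitals: 5 + 12 + 21 + 32 = 70. Including both spin states (m_s = ±1/2) gives 2 × 70 = 140 states.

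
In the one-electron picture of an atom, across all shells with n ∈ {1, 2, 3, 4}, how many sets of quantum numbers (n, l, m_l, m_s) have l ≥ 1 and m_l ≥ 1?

20

For each n in the range, tally the orbitals obeying l ≥ 1 and m_l ≥ 1:
n=2 → 1; n=3 → 3; n=4 → 6.
Orbitals: 1 + 3 + 6 = 10. Including both spin states (m_s = ±1/2) gives 2 × 10 = 20 states.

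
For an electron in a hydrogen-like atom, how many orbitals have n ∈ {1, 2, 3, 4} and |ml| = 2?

6

Per-shell orbital counts meeting the constraint:
n=3 → 2; n=4 → 4.
Total orbitals: 2 + 4 = 6.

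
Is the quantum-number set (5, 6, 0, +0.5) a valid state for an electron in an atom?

The orbital quantum number must satisfy 0 ≤ l ≤ n−1. With n = 5 the allowed l values are 0, 1, 2, 3, 4, so l = 6 is out of range.

Not allowed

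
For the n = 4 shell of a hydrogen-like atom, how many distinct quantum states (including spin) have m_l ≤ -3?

With n = 4 the allowed l are 0, 1, …, 3.
The (l, m_l) pairs meeting m_l ≤ -3 give: l=3 → 1.
Orbitals: 1. Each orbital carries two spin states, so 1 × 2 = 2 states.

2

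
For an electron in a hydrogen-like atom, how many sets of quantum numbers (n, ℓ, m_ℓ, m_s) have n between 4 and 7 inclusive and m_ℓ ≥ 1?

104

Per-shell orbital counts meeting the constraint:
n=4 → 6; n=5 → 10; n=6 → 15; n=7 → 21.
Orbitals: 6 + 10 + 15 + 21 = 52. Including both spin states (m_s = ±1/2) gives 2 × 52 = 104 states.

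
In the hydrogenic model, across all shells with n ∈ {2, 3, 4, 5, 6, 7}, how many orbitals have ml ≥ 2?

35

Count contributing orbitals for each principal shell:
n=3 → 1; n=4 → 3; n=5 → 6; n=6 → 10; n=7 → 15.
Total orbitals: 1 + 3 + 6 + 10 + 15 = 35.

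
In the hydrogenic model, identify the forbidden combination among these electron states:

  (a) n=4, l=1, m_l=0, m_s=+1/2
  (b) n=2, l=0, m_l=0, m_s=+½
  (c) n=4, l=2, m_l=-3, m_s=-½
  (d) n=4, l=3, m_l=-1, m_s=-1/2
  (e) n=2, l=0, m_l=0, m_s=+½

(c)

(c) has |m_l| = 3 > l = 2, violating −l ≤ m_l ≤ l.
The remaining sets (a), (b), (d), (e) satisfy all four rules.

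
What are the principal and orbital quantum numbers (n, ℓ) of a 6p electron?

n = 6, ℓ = 1

The leading integer gives n = 6; the letter 'p' means ℓ = 1.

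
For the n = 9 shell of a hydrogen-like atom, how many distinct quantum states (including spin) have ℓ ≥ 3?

144

With n = 9 the allowed ℓ are 0, 1, …, 8.
Per ℓ-value: ℓ=3 → 7; ℓ=4 → 9; ℓ=5 → 11; ℓ=6 → 13; ℓ=7 → 15; ℓ=8 → 17.
Orbitals: 7 + 9 + 11 + 13 + 15 + 17 = 72. Each orbital carries two spin states, so 72 × 2 = 144 states.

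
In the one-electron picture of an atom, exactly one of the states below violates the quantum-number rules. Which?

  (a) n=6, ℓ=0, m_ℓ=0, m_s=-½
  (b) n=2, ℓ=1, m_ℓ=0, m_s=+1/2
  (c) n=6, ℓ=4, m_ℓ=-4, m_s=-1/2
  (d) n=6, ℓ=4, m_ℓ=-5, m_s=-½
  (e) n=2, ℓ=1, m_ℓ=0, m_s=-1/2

(d) has |m_ℓ| = 5 > ℓ = 4, violating −ℓ ≤ m_ℓ ≤ ℓ.
The remaining sets (a), (b), (c), (e) satisfy all four rules.

(d)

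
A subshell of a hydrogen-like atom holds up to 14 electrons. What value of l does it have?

l = 3

2(2l+1) = 14 ⇒ 2l+1 = 7 ⇒ l = 3.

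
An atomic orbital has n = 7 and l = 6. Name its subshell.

7i

l = 6 corresponds to the letter 'i', so the subshell is 7i.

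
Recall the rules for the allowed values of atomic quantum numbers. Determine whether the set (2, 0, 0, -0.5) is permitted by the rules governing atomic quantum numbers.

Yes

n = 2 is a positive integer. ℓ = 0 satisfies 0 ≤ ℓ ≤ n−1 = 1. m_ℓ = 0 lies in the range −ℓ … +ℓ (here 0). m_s = -1/2 is one of ±1/2.
All four constraints are satisfied.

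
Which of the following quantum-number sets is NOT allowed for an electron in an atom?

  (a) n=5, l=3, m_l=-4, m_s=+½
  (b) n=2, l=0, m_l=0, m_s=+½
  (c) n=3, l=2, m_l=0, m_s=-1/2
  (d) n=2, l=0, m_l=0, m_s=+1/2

(a)

(a) has |m_l| = 4 > l = 3, violating −l ≤ m_l ≤ l.
The remaining sets (b), (c), (d) satisfy all four rules.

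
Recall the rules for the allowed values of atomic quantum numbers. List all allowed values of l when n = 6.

0, 1, 2, 3, 4, 5

l is an integer with 0 ≤ l ≤ n−1, so for n = 6: l = 0, 1, 2, 3, 4, 5.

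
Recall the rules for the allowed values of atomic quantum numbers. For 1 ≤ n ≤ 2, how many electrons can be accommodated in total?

Total orbitals = 1² + 2² = 5. Doubling for spin gives 10 electrons.

10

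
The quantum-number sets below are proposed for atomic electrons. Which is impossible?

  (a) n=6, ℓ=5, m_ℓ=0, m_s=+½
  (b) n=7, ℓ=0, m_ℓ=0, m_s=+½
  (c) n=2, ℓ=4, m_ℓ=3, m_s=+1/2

(c) has ℓ = 4 ≥ n = 2, violating 0 ≤ ℓ ≤ n−1.
The remaining sets (a), (b) satisfy all four rules.

(c)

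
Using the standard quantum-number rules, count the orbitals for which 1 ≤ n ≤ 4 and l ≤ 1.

13

Go shell by shell, enumerating (l, m_l) with l ≤ 1:
n=1 → 1; n=2 → 4; n=3 → 4; n=4 → 4.
Total orbitals: 1 + 4 + 4 + 4 = 13.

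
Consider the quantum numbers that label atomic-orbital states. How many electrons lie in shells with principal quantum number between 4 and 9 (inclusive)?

Shell n has n² orbitals: 4²=16 + 5²=25 + 6²=36 + 7²=49 + 8²=64 + 9²=81 = 271 orbitals.
Two spin states per orbital: 2 × 271 = 542 electrons.

542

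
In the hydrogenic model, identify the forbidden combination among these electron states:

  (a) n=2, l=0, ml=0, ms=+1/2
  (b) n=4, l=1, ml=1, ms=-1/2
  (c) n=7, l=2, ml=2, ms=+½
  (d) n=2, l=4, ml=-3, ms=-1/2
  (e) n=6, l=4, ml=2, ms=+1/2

(d)

(d) has l = 4 ≥ n = 2, violating 0 ≤ l ≤ n−1.
The remaining sets (a), (b), (c), (e) satisfy all four rules.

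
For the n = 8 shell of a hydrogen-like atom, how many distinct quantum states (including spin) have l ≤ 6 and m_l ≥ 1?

The (l, m_l) pairs meeting l ≤ 6 and m_l ≥ 1 give: l=1 → 1; l=2 → 2; l=3 → 3; l=4 → 4; l=5 → 5; l=6 → 6.
Orbitals: 1 + 2 + 3 + 4 + 5 + 6 = 21. Each orbital carries two spin states, so 21 × 2 = 42 states.

42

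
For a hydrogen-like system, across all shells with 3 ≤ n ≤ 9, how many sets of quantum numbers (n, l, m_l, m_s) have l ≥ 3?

Work shell by shell — for each n, count the (l, m_l) pairs that satisfy l ≥ 3:
n=4 → 7; n=5 → 16; n=6 → 27; n=7 → 40; n=8 → 55; n=9 → 72.
Orbitals: 7 + 16 + 27 + 40 + 55 + 72 = 217. Including both spin states (m_s = ±1/2) gives 2 × 217 = 434 states.

434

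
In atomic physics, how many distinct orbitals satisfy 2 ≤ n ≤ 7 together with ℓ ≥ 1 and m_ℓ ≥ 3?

20

Treat each shell separately and count matching orbitals:
n=4 → 1; n=5 → 3; n=6 → 6; n=7 → 10.
Total orbitals: 1 + 3 + 6 + 10 = 20.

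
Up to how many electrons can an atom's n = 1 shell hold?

A shell holds 2n² electrons: 2 × 1² = 2 × 1 = 2.

2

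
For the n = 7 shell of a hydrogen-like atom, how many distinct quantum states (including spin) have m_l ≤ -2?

The (l, m_l) pairs meeting m_l ≤ -2 give: l=2 → 1; l=3 → 2; l=4 → 3; l=5 → 4; l=6 → 5.
Orbitals: 1 + 2 + 3 + 4 + 5 = 15. Each orbital carries two spin states, so 15 × 2 = 30 states.

30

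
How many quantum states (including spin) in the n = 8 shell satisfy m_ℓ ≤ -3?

30

With n = 8 the allowed ℓ are 0, 1, …, 7.
Orbitals with m_ℓ ≤ -3, by ℓ: ℓ=3 → 1; ℓ=4 → 2; ℓ=5 → 3; ℓ=6 → 4; ℓ=7 → 5.
Orbitals: 1 + 2 + 3 + 4 + 5 = 15. Each orbital carries two spin states, so 15 × 2 = 30 states.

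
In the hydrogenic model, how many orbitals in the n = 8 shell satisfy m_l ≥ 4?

Per l-value: l=4 → 1; l=5 → 2; l=6 → 3; l=7 → 4.
Total orbitals: 1 + 2 + 3 + 4 = 10.

10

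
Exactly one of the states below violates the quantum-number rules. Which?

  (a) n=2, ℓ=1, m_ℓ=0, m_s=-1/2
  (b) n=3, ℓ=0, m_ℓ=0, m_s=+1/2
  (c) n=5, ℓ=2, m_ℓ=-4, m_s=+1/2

(c) has |m_ℓ| = 4 > ℓ = 2, violating −ℓ ≤ m_ℓ ≤ ℓ.
The remaining sets (a), (b) satisfy all four rules.

(c)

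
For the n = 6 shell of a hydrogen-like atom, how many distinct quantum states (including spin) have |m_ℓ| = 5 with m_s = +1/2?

2

For n = 6, ℓ ranges over 0 … 5.
Per ℓ-value: ℓ=5 → 2.
Orbitals: 2. With m_s fixed to a single value there is one state per orbital, giving 2 states.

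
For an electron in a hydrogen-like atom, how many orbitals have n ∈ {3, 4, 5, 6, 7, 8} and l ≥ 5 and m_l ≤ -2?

28

Count contributing orbitals for each principal shell:
n=6 → 4; n=7 → 9; n=8 → 15.
Total orbitals: 4 + 9 + 15 = 28.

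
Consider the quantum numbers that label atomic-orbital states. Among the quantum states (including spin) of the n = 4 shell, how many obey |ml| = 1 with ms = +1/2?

With n = 4 the allowed l are 0, 1, …, 3.
Contributions: l=1 → 2; l=2 → 2; l=3 → 2.
Orbitals: 2 + 2 + 2 = 6. With ms fixed to a single value there is one state per orbital, giving 6 states.

6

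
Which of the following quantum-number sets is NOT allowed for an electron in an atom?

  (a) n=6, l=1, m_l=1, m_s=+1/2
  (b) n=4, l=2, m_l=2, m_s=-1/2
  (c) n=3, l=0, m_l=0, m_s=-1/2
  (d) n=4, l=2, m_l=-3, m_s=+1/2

(d) has |m_l| = 3 > l = 2, violating −l ≤ m_l ≤ l.
The remaining sets (a), (b), (c) satisfy all four rules.

(d)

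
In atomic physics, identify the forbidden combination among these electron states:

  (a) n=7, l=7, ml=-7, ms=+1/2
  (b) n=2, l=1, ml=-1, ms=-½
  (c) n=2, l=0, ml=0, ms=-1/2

(a) has l = 7 ≥ n = 7, violating 0 ≤ l ≤ n−1.
The remaining sets (b), (c) satisfy all four rules.

(a)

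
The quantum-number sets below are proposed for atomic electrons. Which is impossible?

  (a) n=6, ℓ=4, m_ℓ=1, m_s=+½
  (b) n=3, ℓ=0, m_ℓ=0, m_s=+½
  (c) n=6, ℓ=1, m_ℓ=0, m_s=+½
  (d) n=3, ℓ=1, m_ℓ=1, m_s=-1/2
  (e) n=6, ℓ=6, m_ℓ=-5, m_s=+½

(e) has ℓ = 6 ≥ n = 6, violating 0 ≤ ℓ ≤ n−1.
The remaining sets (a), (b), (c), (d) satisfy all four rules.

(e)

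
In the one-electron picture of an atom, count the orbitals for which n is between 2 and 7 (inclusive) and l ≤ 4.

Treat each shell separately and count matching orbitals:
n=2 → 4; n=3 → 9; n=4 → 16; n=5 → 25; n=6 → 25; n=7 → 25.
Total orbitals: 4 + 9 + 16 + 25 + 25 + 25 = 104.

104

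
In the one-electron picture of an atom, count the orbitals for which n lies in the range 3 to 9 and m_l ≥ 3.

56

Per-shell orbital counts meeting the constraint:
n=4 → 1; n=5 → 3; n=6 → 6; n=7 → 10; n=8 → 15; n=9 → 21.
Total orbitals: 1 + 3 + 6 + 10 + 15 + 21 = 56.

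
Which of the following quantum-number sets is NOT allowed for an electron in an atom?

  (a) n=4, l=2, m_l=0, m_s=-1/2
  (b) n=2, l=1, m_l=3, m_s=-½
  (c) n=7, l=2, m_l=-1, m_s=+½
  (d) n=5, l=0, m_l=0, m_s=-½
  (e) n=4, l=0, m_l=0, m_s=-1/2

(b)

(b) has |m_l| = 3 > l = 1, violating −l ≤ m_l ≤ l.
The remaining sets (a), (c), (d), (e) satisfy all four rules.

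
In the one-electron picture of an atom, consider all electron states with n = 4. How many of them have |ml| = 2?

8

With n = 4 the allowed l are 0, 1, …, 3.
The (l, ml) pairs meeting |ml| = 2 give: l=2 → 2; l=3 → 2.
Orbitals: 2 + 2 = 4. Each orbital carries two spin states, so 4 × 2 = 8 states.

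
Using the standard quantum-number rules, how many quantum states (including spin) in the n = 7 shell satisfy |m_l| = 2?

The n = 7 shell has l = 0 through 6; check each.
The (l, m_l) pairs meeting |m_l| = 2 give: l=2 → 2; l=3 → 2; l=4 → 2; l=5 → 2; l=6 → 2.
Orbitals: 2 + 2 + 2 + 2 + 2 = 10. Each orbital carries two spin states, so 10 × 2 = 20 states.

20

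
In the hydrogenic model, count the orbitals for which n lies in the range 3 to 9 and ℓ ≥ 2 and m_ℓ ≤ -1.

Go shell by shell, enumerating (ℓ, m_ℓ) with ℓ ≥ 2 and m_ℓ ≤ -1:
n=3 → 2; n=4 → 5; n=5 → 9; n=6 → 14; n=7 → 20; n=8 → 27; n=9 → 35.
Total orbitals: 2 + 5 + 9 + 14 + 20 + 27 + 35 = 112.

112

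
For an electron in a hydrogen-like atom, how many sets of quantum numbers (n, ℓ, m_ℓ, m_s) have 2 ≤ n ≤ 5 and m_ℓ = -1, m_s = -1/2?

Treat each shell separately and count matching orbitals:
n=2 → 1; n=3 → 2; n=4 → 3; n=5 → 4.
Orbitals: 1 + 2 + 3 + 4 = 10. With m_s fixed to -1/2 there is one state per orbital, so 10 states.

10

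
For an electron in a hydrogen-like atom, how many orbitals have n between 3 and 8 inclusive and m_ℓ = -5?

6

Count contributing orbitals for each principal shell:
n=6 → 1; n=7 → 2; n=8 → 3.
Total orbitals: 1 + 2 + 3 = 6.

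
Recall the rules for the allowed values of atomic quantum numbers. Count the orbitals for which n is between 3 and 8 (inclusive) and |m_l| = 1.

54

Count contributing orbitals for each principal shell:
n=3 → 4; n=4 → 6; n=5 → 8; n=6 → 10; n=7 → 12; n=8 → 14.
Total orbitals: 4 + 6 + 8 + 10 + 12 + 14 = 54.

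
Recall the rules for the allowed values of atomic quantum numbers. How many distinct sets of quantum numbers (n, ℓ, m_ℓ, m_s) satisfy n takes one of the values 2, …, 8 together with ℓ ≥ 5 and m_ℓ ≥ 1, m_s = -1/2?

34

Work shell by shell — for each n, count the (ℓ, m_ℓ) pairs that satisfy ℓ ≥ 5 and m_ℓ ≥ 1:
n=6 → 5; n=7 → 11; n=8 → 18.
Orbitals: 5 + 11 + 18 = 34. With m_s fixed to -1/2 there is one state per orbital, so 34 states.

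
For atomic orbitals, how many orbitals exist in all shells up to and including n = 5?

Total orbitals = 1² + 2² + 3² + 4² + 5² = 55.

55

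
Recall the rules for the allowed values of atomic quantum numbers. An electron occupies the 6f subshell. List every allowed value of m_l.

-3, -2, -1, 0, 1, 2, 3

The 6f subshell has l = 3, and m_l takes every integer from −l to +l. With l = 3 that gives the 7 values -3, -2, -1, 0, 1, 2, 3.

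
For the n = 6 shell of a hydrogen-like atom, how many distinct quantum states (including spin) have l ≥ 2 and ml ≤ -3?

Go through l = 0, …, 5 (the values permitted for n = 6).
Per l-value: l=3 → 1; l=4 → 2; l=5 → 3.
Orbitals: 1 + 2 + 3 = 6. Each orbital carries two spin states, so 6 × 2 = 12 states.

12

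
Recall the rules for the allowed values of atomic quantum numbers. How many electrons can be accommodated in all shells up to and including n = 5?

Total orbitals = 1² + 2² + 3² + 4² + 5² = 55. Doubling for spin gives 110 electrons.

110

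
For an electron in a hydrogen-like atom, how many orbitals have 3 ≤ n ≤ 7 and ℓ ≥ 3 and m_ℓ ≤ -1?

Count contributing orbitals for each principal shell:
n=4 → 3; n=5 → 7; n=6 → 12; n=7 → 18.
Total orbitals: 3 + 7 + 12 + 18 = 40.

40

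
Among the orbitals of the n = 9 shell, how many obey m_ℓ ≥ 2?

28

With n = 9 the allowed ℓ are 0, 1, …, 8.
Per ℓ-value: ℓ=2 → 1; ℓ=3 → 2; ℓ=4 → 3; ℓ=5 → 4; ℓ=6 → 5; ℓ=7 → 6; ℓ=8 → 7.
Total orbitals: 1 + 2 + 3 + 4 + 5 + 6 + 7 = 28.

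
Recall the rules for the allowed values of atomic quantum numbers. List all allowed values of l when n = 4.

l is an integer with 0 ≤ l ≤ n−1, so for n = 4: l = 0, 1, 2, 3.

0, 1, 2, 3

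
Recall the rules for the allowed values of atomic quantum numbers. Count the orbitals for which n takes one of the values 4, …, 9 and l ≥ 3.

217

Count contributing orbitals for each principal shell:
n=4 → 7; n=5 → 16; n=6 → 27; n=7 → 40; n=8 → 55; n=9 → 72.
Total orbitals: 7 + 16 + 27 + 40 + 55 + 72 = 217.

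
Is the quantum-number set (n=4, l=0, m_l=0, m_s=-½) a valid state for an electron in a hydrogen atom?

n = 4 is a positive integer. l = 0 satisfies 0 ≤ l ≤ n−1 = 3. m_l = 0 lies in the range −l … +l (here 0). m_s = -1/2 is one of ±1/2.
All four constraints are satisfied.

Valid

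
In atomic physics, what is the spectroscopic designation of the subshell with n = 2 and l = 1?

l = 1 corresponds to the letter 'p', so the subshell is 2p.

2p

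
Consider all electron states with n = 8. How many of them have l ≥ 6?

The (l, m_l) pairs meeting l ≥ 6 give: l=6 → 13; l=7 → 15.
Orbitals: 13 + 15 = 28. Each orbital carries two spin states, so 28 × 2 = 56 states.

56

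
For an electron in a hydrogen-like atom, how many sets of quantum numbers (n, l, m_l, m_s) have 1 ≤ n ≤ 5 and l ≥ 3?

Count contributing orbitals for each principal shell:
n=4 → 7; n=5 → 16.
Orbitals: 7 + 16 = 23. Including both spin states (m_s = ±1/2) gives 2 × 23 = 46 states.

46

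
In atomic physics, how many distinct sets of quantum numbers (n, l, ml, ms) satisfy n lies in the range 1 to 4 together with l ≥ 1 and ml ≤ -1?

Go shell by shell, enumerating (l, ml) with l ≥ 1 and ml ≤ -1:
n=2 → 1; n=3 → 3; n=4 → 6.
Orbitals: 1 + 3 + 6 = 10. Including both spin states (ms = ±1/2) gives 2 × 10 = 20 states.

20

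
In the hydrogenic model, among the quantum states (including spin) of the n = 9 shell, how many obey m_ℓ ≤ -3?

For n = 9, ℓ ranges over 0 … 8.
The (ℓ, m_ℓ) pairs meeting m_ℓ ≤ -3 give: ℓ=3 → 1; ℓ=4 → 2; ℓ=5 → 3; ℓ=6 → 4; ℓ=7 → 5; ℓ=8 → 6.
Orbitals: 1 + 2 + 3 + 4 + 5 + 6 = 21. Each orbital carries two spin states, so 21 × 2 = 42 states.

42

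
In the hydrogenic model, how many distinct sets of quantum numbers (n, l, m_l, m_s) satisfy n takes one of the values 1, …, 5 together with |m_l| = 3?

12

Per-shell orbital counts meeting the constraint:
n=4 → 2; n=5 → 4.
Orbitals: 2 + 4 = 6. Including both spin states (m_s = ±1/2) gives 2 × 6 = 12 states.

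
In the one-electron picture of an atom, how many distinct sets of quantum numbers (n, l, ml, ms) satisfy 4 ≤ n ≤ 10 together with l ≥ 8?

106

Work shell by shell — for each n, count the (l, ml) pairs that satisfy l ≥ 8:
n=9 → 17; n=10 → 36.
Orbitals: 17 + 36 = 53. Including both spin states (ms = ±1/2) gives 2 × 53 = 106 states.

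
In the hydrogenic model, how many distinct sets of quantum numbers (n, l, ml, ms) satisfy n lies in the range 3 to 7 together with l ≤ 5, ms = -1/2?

Per-shell orbital counts meeting the constraint:
n=3 → 9; n=4 → 16; n=5 → 25; n=6 → 36; n=7 → 36.
Orbitals: 9 + 16 + 25 + 36 + 36 = 122. With ms fixed to -1/2 there is one state per orbital, so 122 states.

122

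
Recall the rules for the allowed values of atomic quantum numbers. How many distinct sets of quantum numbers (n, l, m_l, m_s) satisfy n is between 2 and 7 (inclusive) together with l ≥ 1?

Count contributing orbitals for each principal shell:
n=2 → 3; n=3 → 8; n=4 → 15; n=5 → 24; n=6 → 35; n=7 → 48.
Orbitals: 3 + 8 + 15 + 24 + 35 + 48 = 133. Including both spin states (m_s = ±1/2) gives 2 × 133 = 266 states.

266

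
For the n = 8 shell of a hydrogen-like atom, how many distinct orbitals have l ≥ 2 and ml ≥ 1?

Contributions: l=2 → 2; l=3 → 3; l=4 → 4; l=5 → 5; l=6 → 6; l=7 → 7.
Total orbitals: 2 + 3 + 4 + 5 + 6 + 7 = 27.

27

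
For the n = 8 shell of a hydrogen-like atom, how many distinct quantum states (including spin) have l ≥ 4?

Orbitals with l ≥ 4, by l: l=4 → 9; l=5 → 11; l=6 → 13; l=7 → 15.
Orbitals: 9 + 11 + 13 + 15 = 48. Each orbital carries two spin states, so 48 × 2 = 96 states.

96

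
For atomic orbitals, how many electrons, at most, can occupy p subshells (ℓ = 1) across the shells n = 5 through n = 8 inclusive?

A p subshell (ℓ = 1) exists for every n ≥ 2, so shells n = 5, 6, 7, 8 each contribute one — 4 subshells.
Since each p subshell holds 2(2·1+1) = 6 electrons, the total is 4 × 6 = 24.

24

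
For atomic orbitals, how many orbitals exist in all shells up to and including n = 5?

55

Total orbitals = 1² + 2² + 3² + 4² + 5² = 55.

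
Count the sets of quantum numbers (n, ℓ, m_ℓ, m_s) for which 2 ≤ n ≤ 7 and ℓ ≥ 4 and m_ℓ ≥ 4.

Count contributing orbitals for each principal shell:
n=5 → 1; n=6 → 3; n=7 → 6.
Orbitals: 1 + 3 + 6 = 10. Including both spin states (m_s = ±1/2) gives 2 × 10 = 20 states.

20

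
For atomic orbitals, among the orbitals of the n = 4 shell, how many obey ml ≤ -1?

6

The n = 4 shell has l = 0 through 3; check each.
The (l, ml) pairs meeting ml ≤ -1 give: l=1 → 1; l=2 → 2; l=3 → 3.
Total orbitals: 1 + 2 + 3 = 6.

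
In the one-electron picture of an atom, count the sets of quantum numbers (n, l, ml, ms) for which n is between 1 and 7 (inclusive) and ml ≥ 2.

Treat each shell separately and count matching orbitals:
n=3 → 1; n=4 → 3; n=5 → 6; n=6 → 10; n=7 → 15.
Orbitals: 1 + 3 + 6 + 10 + 15 = 35. Including both spin states (ms = ±1/2) gives 2 × 35 = 70 states.

70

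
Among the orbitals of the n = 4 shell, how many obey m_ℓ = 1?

For n = 4, ℓ ranges over 0 … 3.
Contributions: ℓ=1 → 1; ℓ=2 → 1; ℓ=3 → 1.
Total orbitals: 1 + 1 + 1 = 3.

3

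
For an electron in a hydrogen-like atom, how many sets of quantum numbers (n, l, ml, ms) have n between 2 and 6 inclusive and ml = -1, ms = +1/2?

15

Go shell by shell, enumerating (l, ml) with ml = -1:
n=2 → 1; n=3 → 2; n=4 → 3; n=5 → 4; n=6 → 5.
Orbitals: 1 + 2 + 3 + 4 + 5 = 15. With ms fixed to +1/2 there is one state per orbital, so 15 states.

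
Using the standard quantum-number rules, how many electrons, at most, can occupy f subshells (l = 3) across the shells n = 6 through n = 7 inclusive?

28

An f subshell (l = 3) exists for every n ≥ 4, so shells n = 6, 7 each contribute one — 2 subshells.
Since each f subshell holds 2(2·3+1) = 14 electrons, the total is 2 × 14 = 28.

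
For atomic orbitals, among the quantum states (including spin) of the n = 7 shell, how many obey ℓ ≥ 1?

For n = 7, ℓ ranges over 0 … 6.
The (ℓ, m_ℓ) pairs meeting ℓ ≥ 1 give: ℓ=1 → 3; ℓ=2 → 5; ℓ=3 → 7; ℓ=4 → 9; ℓ=5 → 11; ℓ=6 → 13.
Orbitals: 3 + 5 + 7 + 9 + 11 + 13 = 48. Each orbital carries two spin states, so 48 × 2 = 96 states.

96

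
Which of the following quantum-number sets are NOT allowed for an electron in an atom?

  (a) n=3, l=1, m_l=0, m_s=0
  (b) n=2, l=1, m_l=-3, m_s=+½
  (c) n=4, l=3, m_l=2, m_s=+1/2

(a) has m_s = 0, but an electron's spin must be ±1/2.
(b) has |m_l| = 3 > l = 1, violating −l ≤ m_l ≤ l.
The remaining set (c) satisfies all four rules.

(a) and (b)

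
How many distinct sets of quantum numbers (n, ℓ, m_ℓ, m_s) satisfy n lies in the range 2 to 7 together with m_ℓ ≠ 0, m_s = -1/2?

112

Count contributing orbitals for each principal shell:
n=2 → 2; n=3 → 6; n=4 → 12; n=5 → 20; n=6 → 30; n=7 → 42.
Orbitals: 2 + 6 + 12 + 20 + 30 + 42 = 112. With m_s fixed to -1/2 there is one state per orbital, so 112 states.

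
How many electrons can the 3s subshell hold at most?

2

A subshell with l = 0 has 2l+1 = 1 orbital, each holding 2 electrons (spin ±1/2), so 1 × 2 = 2.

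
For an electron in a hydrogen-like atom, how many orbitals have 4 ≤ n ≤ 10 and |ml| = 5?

30

Work shell by shell — for each n, count the (l, ml) pairs that satisfy |ml| = 5:
n=6 → 2; n=7 → 4; n=8 → 6; n=9 → 8; n=10 → 10.
Total orbitals: 2 + 4 + 6 + 8 + 10 = 30.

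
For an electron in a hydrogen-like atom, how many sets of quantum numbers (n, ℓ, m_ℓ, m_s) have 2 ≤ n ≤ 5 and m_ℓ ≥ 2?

20

Treat each shell separately and count matching orbitals:
n=3 → 1; n=4 → 3; n=5 → 6.
Orbitals: 1 + 3 + 6 = 10. Including both spin states (m_s = ±1/2) gives 2 × 10 = 20 states.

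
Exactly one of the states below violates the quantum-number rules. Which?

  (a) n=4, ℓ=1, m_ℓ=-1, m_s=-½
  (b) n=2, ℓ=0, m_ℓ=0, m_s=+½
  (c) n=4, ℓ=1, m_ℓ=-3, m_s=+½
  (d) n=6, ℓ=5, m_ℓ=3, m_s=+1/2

(c)

(c) has |m_ℓ| = 3 > ℓ = 1, violating −ℓ ≤ m_ℓ ≤ ℓ.
The remaining sets (a), (b), (d) satisfy all four rules.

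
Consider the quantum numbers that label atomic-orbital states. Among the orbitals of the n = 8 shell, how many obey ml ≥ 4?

Go through l = 0, …, 7 (the values permitted for n = 8).
Contributions: l=4 → 1; l=5 → 2; l=6 → 3; l=7 → 4.
Total orbitals: 1 + 2 + 3 + 4 = 10.

10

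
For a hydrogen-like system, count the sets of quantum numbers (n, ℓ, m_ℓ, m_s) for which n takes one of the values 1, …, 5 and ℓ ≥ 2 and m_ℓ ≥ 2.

Per-shell orbital counts meeting the constraint:
n=3 → 1; n=4 → 3; n=5 → 6.
Orbitals: 1 + 3 + 6 = 10. Including both spin states (m_s = ±1/2) gives 2 × 10 = 20 states.

20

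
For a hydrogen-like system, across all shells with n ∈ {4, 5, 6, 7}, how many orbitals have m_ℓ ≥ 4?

10

Work shell by shell — for each n, count the (ℓ, m_ℓ) pairs that satisfy m_ℓ ≥ 4:
n=5 → 1; n=6 → 3; n=7 → 6.
Total orbitals: 1 + 3 + 6 = 10.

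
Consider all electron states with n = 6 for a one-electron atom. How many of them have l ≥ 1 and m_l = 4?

4

With n = 6 the allowed l are 0, 1, …, 5.
The (l, m_l) pairs meeting l ≥ 1 and m_l = 4 give: l=4 → 1; l=5 → 1.
Orbitals: 1 + 1 = 2. Each orbital carries two spin states, so 2 × 2 = 4 states.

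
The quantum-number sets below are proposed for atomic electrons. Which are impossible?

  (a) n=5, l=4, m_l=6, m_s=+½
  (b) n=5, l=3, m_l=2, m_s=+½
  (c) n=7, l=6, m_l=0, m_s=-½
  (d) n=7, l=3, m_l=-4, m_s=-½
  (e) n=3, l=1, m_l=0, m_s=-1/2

(a) has |m_l| = 6 > l = 4, violating −l ≤ m_l ≤ l.
(d) has |m_l| = 4 > l = 3, violating −l ≤ m_l ≤ l.
The remaining sets (b), (c), (e) satisfy all four rules.

(a) and (d)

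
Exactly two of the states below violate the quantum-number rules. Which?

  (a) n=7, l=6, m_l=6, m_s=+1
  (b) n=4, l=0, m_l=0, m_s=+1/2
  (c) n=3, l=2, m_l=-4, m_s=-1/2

(a) and (c)

(a) has m_s = +1, but an electron's spin must be ±1/2.
(c) has |m_l| = 4 > l = 2, violating −l ≤ m_l ≤ l.
The remaining set (b) satisfies all four rules.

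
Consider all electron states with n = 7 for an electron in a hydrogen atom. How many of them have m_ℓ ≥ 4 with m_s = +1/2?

6

Orbitals with m_ℓ ≥ 4, by ℓ: ℓ=4 → 1; ℓ=5 → 2; ℓ=6 → 3.
Orbitals: 1 + 2 + 3 = 6. With m_s fixed to a single value there is one state per orbital, giving 6 states.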